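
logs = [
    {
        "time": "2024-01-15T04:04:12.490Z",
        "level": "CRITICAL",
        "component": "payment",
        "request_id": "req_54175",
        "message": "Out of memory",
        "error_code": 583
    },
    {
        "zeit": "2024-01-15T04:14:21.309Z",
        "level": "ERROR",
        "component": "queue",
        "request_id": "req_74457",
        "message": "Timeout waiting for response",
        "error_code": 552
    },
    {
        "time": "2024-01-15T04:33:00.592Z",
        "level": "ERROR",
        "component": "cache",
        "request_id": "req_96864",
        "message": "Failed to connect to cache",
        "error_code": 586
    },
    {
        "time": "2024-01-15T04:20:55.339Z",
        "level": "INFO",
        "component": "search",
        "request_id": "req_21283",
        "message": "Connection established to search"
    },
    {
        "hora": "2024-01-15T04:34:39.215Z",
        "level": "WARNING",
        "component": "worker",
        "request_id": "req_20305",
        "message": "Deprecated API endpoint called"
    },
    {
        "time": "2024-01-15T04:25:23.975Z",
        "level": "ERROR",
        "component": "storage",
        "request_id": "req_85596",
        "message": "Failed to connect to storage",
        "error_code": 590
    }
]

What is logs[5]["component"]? "storage"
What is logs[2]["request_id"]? "req_96864"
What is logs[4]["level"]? "WARNING"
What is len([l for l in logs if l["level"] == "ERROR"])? 3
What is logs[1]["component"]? "queue"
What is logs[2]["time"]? "2024-01-15T04:33:00.592Z"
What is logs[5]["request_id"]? "req_85596"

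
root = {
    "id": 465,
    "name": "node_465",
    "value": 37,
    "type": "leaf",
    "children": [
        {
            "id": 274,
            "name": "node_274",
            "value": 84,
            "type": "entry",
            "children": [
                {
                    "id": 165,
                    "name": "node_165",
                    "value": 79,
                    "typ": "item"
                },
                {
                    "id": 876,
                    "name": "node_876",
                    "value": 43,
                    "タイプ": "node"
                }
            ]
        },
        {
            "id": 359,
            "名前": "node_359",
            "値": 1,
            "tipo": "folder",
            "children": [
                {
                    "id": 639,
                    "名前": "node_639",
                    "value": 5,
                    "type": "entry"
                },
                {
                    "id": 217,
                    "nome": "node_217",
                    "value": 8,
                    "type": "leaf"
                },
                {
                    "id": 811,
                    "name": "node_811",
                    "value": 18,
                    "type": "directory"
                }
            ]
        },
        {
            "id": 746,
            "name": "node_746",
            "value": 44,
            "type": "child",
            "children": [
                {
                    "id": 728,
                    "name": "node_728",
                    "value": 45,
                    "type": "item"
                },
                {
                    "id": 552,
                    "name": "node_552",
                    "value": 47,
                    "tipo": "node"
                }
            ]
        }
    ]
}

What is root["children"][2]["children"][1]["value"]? 47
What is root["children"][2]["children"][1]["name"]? "node_552"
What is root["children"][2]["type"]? "child"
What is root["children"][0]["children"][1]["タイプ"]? "node"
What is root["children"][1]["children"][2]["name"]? "node_811"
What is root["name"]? "node_465"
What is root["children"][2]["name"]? "node_746"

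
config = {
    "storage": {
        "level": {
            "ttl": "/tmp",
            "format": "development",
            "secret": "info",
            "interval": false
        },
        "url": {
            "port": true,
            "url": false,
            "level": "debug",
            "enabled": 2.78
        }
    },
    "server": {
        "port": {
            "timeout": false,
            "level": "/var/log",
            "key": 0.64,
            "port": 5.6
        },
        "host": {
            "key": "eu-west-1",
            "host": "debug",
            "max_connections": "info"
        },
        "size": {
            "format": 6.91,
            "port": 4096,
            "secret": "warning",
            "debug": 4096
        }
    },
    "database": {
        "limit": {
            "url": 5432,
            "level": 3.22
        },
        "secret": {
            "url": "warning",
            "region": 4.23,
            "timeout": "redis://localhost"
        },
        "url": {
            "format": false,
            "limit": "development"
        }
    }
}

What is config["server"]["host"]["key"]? "eu-west-1"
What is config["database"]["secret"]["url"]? "warning"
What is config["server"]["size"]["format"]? 6.91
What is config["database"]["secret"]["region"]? 4.23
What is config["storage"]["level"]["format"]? "development"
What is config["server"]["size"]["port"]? 4096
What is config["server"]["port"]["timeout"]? False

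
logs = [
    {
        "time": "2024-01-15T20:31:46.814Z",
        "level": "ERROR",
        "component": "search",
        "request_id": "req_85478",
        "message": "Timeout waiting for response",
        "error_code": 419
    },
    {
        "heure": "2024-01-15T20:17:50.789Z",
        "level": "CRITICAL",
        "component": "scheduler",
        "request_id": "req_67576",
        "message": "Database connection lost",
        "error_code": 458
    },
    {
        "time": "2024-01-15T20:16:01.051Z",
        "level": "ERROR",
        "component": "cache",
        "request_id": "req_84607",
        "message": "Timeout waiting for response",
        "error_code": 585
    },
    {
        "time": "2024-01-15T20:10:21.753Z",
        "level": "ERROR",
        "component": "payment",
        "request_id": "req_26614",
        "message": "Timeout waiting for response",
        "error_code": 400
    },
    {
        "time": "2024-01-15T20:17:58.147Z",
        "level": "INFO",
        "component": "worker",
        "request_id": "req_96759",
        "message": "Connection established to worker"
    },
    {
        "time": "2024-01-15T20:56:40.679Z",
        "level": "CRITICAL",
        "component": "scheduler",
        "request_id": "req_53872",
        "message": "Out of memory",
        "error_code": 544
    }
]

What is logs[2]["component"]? "cache"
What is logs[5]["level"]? "CRITICAL"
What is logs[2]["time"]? "2024-01-15T20:16:01.051Z"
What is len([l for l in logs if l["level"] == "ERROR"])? 3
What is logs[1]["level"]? "CRITICAL"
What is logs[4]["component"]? "worker"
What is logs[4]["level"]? "INFO"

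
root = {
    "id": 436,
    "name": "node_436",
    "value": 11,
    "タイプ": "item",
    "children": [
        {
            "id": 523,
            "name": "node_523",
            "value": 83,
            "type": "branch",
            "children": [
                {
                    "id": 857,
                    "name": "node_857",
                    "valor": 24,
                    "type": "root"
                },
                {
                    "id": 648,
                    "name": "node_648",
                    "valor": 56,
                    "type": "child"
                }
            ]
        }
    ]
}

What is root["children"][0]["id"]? 523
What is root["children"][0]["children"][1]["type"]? "child"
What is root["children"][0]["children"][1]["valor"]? 56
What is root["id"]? 436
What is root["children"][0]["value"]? 83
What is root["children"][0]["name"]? "node_523"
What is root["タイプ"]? "item"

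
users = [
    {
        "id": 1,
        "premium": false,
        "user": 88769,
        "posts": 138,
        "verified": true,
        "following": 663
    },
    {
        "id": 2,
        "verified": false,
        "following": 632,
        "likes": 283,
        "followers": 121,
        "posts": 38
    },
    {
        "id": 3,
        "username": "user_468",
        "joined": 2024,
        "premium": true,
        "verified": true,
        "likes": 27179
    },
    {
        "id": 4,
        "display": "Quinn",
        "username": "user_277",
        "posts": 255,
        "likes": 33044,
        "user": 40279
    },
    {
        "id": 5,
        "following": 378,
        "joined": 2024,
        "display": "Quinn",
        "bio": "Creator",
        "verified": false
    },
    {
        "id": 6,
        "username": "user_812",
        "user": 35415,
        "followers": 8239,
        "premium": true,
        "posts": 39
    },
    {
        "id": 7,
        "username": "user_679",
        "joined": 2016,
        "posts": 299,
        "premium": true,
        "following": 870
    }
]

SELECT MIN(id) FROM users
1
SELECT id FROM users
[1, 2, 3, 4, 5, 6, 7]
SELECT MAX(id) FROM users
7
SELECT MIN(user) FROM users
35415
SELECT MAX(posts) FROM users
299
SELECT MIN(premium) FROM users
False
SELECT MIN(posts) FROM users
38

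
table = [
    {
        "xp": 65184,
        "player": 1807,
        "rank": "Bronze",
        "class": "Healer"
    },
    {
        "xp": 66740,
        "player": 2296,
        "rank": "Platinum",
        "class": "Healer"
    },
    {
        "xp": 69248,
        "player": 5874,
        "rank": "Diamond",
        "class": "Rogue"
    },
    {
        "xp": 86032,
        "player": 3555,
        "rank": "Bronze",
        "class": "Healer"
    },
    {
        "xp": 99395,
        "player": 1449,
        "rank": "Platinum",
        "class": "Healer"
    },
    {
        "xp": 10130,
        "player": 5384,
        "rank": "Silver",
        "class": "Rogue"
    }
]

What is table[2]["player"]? 5874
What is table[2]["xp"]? 69248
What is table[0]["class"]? "Healer"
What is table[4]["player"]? 1449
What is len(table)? 6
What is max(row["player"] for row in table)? 5874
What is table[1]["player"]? 2296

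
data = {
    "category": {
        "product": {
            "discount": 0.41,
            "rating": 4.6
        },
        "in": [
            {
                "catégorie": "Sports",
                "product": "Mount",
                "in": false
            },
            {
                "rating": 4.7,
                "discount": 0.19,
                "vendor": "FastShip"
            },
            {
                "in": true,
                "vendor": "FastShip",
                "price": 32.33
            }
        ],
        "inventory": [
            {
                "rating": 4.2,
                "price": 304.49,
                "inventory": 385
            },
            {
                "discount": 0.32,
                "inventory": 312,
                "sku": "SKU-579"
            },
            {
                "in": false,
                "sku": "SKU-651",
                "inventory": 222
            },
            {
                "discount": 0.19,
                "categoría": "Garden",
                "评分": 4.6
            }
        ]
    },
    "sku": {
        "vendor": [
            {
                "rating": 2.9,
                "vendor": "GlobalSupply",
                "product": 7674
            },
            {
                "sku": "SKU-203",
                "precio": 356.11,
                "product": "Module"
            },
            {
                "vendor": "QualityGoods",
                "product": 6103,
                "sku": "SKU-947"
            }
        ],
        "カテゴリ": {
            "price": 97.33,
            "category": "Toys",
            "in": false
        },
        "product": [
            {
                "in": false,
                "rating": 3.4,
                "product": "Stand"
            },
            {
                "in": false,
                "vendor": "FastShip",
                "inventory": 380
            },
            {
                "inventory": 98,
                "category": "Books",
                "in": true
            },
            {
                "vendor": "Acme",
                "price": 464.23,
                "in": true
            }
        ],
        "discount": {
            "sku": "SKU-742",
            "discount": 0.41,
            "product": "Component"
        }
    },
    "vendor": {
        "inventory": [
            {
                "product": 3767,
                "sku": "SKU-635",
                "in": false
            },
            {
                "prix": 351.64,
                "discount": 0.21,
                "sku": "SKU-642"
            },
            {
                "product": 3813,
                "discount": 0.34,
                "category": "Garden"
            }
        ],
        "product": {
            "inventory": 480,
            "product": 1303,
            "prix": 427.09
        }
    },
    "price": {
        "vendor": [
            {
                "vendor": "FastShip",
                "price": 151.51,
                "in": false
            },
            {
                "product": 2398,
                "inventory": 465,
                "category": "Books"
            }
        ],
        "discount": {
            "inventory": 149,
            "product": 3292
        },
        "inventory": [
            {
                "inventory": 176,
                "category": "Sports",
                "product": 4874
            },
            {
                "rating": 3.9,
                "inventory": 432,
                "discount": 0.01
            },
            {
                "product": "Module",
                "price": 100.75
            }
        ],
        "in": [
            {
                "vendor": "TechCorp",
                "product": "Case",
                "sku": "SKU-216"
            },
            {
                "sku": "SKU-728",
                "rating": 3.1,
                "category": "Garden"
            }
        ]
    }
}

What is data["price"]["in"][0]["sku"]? "SKU-216"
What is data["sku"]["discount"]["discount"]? 0.41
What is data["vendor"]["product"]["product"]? 1303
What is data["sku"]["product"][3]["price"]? 464.23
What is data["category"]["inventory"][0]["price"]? 304.49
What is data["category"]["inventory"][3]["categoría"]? "Garden"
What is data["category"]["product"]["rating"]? 4.6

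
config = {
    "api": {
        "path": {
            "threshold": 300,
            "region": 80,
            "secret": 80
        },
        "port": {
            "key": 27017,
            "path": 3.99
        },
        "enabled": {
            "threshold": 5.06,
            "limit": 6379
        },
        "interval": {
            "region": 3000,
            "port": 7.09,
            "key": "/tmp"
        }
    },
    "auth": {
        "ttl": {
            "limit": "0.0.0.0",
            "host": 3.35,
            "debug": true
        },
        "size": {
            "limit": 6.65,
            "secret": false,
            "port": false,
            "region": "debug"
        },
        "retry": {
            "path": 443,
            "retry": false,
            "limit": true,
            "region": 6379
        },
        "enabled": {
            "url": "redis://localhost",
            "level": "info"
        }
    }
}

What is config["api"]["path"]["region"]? 80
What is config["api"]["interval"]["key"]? "/tmp"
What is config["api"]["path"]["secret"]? 80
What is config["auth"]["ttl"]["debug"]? True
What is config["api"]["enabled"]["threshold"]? 5.06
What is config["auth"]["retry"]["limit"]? True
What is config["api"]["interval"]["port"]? 7.09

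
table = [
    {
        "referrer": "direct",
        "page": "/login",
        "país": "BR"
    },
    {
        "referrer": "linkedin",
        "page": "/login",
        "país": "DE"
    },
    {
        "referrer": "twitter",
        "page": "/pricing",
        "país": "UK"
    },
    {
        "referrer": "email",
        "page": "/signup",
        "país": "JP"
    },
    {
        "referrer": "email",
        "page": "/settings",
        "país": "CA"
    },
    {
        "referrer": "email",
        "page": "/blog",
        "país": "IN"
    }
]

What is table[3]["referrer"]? "email"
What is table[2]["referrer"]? "twitter"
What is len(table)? 6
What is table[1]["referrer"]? "linkedin"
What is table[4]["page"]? "/settings"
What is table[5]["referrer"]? "email"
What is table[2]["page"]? "/pricing"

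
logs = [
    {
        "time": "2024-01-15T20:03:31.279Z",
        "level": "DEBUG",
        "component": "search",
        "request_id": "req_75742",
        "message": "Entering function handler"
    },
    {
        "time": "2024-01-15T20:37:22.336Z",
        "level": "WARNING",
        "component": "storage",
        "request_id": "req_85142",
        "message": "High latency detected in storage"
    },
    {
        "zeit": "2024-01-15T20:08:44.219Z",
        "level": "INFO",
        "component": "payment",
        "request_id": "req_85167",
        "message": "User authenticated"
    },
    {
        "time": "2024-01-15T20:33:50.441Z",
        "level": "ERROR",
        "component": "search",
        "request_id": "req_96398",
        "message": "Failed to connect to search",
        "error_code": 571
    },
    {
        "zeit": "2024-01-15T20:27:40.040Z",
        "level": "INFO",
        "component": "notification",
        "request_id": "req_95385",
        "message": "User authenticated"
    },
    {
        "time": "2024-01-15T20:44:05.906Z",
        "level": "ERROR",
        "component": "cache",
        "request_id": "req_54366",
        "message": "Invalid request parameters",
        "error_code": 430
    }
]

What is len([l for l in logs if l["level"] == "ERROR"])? 2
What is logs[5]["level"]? "ERROR"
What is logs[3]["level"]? "ERROR"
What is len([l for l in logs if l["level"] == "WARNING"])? 1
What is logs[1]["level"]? "WARNING"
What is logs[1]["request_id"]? "req_85142"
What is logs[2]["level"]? "INFO"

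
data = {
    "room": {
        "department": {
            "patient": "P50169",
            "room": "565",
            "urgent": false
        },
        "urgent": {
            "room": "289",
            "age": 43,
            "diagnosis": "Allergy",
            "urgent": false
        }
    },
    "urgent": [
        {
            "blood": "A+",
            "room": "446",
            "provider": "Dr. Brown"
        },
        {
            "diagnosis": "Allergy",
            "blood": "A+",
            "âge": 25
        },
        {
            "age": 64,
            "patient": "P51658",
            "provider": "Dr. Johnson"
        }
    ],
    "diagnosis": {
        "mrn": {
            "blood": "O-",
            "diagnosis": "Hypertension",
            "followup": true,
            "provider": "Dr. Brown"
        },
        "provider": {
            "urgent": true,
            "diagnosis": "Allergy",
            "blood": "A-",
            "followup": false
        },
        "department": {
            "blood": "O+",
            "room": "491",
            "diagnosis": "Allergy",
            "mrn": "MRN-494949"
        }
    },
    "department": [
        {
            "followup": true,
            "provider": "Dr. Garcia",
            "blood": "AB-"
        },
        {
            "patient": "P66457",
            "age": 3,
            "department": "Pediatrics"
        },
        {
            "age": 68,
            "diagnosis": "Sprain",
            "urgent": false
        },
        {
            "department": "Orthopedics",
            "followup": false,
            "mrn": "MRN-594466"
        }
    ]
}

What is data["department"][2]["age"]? 68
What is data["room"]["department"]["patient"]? "P50169"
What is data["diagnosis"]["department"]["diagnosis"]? "Allergy"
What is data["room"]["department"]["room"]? "565"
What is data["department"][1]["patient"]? "P66457"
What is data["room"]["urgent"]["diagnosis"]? "Allergy"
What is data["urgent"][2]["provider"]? "Dr. Johnson"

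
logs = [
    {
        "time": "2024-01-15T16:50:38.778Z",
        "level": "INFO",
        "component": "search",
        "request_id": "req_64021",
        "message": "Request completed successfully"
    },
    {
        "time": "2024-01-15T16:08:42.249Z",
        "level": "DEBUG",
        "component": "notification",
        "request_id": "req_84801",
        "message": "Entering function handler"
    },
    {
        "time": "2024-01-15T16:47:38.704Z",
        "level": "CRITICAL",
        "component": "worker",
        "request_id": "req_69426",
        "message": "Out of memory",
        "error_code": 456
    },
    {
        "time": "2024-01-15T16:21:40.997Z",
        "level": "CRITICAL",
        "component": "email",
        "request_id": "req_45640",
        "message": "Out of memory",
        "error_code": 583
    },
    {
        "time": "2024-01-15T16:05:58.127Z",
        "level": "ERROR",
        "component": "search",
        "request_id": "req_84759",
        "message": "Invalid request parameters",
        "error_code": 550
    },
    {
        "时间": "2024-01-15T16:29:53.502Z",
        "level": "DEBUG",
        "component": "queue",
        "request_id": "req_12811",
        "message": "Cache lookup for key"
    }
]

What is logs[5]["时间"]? "2024-01-15T16:29:53.502Z"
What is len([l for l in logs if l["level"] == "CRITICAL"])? 2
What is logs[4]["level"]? "ERROR"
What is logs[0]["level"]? "INFO"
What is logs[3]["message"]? "Out of memory"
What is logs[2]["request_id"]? "req_69426"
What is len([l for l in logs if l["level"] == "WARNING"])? 0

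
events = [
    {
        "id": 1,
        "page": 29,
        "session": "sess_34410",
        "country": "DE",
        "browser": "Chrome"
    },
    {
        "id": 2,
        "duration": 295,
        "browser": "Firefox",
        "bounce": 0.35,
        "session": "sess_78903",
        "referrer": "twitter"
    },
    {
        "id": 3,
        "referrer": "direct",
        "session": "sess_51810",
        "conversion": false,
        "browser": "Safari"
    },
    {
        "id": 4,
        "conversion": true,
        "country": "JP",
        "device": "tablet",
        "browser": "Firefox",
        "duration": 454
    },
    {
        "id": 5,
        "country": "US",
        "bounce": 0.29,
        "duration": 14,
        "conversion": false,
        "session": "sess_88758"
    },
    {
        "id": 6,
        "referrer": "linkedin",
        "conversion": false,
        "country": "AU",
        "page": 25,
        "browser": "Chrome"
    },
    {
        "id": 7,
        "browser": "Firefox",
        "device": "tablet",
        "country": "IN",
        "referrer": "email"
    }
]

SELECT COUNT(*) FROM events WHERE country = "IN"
1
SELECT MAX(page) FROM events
29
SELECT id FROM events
[1, 2, 3, 4, 5, 6, 7]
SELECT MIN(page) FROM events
25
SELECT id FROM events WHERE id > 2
[3, 4, 5, 6, 7]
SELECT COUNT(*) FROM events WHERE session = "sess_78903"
1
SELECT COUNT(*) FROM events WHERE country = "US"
1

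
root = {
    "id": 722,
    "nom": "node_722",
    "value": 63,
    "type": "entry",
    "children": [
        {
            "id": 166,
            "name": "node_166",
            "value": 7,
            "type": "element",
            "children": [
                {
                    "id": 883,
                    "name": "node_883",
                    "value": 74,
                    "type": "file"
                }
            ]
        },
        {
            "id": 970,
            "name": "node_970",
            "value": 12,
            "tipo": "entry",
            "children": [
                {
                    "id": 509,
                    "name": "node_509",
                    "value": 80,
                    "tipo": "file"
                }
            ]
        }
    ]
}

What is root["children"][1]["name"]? "node_970"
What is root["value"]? 63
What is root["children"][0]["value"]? 7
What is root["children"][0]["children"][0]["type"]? "file"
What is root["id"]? 722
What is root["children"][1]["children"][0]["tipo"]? "file"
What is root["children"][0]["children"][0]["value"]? 74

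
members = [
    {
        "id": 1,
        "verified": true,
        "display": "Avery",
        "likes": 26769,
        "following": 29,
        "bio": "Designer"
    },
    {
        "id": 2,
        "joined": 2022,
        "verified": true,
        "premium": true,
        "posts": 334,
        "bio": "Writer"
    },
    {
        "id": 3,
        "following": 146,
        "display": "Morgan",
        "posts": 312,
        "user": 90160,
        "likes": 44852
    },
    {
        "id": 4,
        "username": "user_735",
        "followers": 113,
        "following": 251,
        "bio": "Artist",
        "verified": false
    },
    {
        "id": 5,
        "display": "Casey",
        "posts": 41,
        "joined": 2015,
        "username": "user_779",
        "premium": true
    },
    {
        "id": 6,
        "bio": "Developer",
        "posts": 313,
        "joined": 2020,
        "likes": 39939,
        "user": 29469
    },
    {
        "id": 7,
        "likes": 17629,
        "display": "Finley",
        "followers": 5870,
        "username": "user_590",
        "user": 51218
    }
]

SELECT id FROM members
[1, 2, 3, 4, 5, 6, 7]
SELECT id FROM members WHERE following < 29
[]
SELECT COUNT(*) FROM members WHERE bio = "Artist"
1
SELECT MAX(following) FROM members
251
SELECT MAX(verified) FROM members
True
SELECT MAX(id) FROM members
7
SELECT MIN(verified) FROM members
False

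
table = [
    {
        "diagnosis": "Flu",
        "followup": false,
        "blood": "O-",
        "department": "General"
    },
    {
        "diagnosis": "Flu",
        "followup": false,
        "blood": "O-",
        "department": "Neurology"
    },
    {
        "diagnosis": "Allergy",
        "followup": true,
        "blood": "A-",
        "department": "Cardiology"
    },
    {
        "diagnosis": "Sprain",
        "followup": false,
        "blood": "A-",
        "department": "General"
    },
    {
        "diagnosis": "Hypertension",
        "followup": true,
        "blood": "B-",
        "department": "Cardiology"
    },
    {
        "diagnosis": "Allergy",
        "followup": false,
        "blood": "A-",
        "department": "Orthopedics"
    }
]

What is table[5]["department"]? "Orthopedics"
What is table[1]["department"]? "Neurology"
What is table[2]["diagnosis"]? "Allergy"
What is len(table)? 6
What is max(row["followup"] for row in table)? True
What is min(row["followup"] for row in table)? False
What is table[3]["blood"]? "A-"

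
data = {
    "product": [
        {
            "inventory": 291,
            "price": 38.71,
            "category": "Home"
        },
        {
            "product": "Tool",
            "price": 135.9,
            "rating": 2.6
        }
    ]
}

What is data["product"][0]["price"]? 38.71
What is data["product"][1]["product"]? "Tool"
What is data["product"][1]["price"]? 135.9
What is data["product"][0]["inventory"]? 291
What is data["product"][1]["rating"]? 2.6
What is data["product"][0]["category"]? "Home"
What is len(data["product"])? 2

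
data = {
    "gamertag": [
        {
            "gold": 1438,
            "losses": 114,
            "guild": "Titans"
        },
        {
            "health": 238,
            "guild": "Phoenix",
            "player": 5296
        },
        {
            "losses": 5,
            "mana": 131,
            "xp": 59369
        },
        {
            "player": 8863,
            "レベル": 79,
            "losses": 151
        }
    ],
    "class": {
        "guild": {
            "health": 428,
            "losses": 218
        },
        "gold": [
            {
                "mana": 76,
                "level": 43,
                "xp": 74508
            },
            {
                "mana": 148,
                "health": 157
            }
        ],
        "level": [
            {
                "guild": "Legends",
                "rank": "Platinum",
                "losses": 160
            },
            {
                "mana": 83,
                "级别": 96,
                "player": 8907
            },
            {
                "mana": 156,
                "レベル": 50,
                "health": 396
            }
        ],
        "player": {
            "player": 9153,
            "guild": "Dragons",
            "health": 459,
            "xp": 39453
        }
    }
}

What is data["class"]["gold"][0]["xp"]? 74508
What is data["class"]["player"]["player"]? 9153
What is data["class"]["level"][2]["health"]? 396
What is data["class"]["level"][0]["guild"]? "Legends"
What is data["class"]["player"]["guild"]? "Dragons"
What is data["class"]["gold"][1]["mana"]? 148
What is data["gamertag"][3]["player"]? 8863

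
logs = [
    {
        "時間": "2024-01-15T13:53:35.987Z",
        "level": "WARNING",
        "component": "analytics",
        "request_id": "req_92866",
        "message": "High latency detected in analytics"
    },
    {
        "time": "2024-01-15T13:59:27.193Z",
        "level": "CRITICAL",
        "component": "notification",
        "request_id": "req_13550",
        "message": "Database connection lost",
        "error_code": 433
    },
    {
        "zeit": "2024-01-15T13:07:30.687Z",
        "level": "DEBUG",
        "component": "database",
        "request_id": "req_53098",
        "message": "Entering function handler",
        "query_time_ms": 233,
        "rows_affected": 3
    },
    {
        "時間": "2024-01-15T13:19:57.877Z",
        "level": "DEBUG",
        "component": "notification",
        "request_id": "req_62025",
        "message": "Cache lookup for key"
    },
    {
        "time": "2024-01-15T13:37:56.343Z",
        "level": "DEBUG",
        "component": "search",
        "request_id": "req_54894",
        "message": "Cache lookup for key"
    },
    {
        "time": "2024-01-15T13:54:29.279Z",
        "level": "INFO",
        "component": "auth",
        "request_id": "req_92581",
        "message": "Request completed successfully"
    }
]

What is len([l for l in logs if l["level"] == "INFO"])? 1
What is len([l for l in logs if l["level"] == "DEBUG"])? 3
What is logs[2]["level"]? "DEBUG"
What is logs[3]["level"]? "DEBUG"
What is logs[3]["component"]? "notification"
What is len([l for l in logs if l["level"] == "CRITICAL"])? 1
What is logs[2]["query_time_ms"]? 233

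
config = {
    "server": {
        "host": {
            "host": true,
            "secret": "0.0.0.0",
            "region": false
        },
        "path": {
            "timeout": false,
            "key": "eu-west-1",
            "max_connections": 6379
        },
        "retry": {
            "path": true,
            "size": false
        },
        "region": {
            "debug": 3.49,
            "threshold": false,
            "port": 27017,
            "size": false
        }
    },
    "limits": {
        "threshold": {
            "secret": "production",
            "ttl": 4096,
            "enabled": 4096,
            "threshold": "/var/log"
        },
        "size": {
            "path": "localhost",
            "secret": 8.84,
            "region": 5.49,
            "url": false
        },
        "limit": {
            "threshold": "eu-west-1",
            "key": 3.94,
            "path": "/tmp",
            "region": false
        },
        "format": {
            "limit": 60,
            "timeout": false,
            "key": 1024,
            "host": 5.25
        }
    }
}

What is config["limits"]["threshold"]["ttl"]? 4096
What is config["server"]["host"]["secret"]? "0.0.0.0"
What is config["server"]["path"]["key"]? "eu-west-1"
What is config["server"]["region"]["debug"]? 3.49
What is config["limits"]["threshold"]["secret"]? "production"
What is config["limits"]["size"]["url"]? False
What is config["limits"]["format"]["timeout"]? False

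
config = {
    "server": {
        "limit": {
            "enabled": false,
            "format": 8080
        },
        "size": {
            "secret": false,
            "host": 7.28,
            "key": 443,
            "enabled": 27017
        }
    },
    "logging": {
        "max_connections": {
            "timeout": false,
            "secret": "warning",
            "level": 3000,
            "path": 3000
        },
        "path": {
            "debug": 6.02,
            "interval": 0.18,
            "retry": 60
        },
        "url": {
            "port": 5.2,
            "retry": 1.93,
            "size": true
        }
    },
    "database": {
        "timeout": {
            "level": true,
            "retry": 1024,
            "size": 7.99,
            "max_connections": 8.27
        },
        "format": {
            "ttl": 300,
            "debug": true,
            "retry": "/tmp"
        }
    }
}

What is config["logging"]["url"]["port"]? 5.2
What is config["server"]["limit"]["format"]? 8080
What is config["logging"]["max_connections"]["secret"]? "warning"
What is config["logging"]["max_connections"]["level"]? 3000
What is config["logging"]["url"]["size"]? True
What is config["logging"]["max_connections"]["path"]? 3000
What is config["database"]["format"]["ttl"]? 300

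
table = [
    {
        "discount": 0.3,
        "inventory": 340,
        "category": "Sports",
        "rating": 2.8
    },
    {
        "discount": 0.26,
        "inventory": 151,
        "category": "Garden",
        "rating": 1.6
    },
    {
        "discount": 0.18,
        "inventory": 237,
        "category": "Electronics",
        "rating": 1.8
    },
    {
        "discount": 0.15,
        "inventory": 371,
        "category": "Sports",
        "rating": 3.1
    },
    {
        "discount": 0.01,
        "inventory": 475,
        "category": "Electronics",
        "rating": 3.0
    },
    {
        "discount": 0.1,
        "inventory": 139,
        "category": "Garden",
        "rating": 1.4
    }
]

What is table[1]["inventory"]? 151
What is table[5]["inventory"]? 139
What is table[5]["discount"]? 0.1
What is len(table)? 6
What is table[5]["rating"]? 1.4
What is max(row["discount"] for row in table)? 0.3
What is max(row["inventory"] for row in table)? 475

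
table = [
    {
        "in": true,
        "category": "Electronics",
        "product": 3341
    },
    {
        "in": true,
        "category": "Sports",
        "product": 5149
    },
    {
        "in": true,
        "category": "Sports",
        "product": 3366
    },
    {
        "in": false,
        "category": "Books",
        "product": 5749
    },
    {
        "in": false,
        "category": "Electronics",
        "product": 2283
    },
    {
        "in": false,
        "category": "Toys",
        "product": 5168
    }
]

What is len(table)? 6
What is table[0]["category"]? "Electronics"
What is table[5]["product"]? 5168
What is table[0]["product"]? 3341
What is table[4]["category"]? "Electronics"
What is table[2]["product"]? 3366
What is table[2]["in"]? True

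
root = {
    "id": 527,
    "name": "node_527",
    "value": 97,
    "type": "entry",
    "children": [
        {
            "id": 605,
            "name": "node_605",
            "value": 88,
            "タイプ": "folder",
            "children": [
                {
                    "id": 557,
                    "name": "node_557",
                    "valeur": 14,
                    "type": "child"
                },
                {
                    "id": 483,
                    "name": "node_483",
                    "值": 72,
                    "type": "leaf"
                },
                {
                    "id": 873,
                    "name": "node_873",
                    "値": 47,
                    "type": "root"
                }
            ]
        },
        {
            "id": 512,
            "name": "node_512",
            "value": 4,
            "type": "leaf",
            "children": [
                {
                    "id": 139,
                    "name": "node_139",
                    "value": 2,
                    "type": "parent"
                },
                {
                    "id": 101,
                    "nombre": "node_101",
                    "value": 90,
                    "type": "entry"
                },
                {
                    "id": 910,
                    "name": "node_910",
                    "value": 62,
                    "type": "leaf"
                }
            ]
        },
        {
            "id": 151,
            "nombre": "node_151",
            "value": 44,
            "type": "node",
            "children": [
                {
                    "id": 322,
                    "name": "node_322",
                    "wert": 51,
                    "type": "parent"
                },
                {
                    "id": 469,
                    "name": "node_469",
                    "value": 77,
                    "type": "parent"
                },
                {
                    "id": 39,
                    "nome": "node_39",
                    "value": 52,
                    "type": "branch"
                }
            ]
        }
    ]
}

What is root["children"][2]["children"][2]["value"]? 52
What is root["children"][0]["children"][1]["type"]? "leaf"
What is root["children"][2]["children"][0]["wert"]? 51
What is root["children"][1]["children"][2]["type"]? "leaf"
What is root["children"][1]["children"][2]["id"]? 910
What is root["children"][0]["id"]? 605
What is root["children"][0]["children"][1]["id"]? 483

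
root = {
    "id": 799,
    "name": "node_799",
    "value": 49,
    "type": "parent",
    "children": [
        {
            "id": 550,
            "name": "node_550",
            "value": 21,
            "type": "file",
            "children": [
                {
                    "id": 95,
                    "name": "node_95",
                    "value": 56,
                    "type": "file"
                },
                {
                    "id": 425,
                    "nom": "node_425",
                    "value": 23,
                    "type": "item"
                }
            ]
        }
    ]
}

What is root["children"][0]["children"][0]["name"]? "node_95"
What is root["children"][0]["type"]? "file"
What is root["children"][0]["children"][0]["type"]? "file"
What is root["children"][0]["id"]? 550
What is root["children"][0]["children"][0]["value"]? 56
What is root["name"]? "node_799"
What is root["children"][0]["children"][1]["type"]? "item"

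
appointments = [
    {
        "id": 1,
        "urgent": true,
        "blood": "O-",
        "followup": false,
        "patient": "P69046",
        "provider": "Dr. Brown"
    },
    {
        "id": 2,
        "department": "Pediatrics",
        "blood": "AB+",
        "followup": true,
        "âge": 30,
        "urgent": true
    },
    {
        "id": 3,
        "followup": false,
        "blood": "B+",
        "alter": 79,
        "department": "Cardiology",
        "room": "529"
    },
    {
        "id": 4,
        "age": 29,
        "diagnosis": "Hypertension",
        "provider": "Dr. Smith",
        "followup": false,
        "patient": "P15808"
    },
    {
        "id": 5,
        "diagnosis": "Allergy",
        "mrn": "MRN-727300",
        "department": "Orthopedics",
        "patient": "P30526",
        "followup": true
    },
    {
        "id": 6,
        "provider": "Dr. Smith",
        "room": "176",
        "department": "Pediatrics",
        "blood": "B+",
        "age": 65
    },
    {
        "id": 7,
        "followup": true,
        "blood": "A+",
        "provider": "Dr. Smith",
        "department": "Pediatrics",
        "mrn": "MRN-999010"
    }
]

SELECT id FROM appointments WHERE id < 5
[1, 2, 3, 4]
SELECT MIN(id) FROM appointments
1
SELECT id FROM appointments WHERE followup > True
[]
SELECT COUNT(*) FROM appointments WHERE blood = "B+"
2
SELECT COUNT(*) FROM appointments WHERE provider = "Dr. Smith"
3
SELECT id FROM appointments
[1, 2, 3, 4, 5, 6, 7]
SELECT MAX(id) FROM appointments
7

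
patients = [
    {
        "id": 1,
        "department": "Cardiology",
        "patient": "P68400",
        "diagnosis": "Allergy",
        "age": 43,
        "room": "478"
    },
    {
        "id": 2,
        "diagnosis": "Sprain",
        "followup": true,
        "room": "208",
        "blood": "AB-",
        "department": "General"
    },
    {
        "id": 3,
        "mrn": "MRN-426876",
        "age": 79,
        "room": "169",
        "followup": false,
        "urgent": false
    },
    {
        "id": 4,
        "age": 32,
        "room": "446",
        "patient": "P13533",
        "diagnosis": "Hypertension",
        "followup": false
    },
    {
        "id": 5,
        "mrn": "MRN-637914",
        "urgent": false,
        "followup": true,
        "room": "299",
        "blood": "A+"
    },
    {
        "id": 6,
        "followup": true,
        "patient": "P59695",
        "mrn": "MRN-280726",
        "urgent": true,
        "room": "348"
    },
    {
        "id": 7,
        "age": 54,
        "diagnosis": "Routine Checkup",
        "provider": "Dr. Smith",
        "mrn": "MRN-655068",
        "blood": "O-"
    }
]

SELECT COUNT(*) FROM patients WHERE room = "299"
1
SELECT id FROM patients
[1, 2, 3, 4, 5, 6, 7]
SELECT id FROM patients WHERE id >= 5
[5, 6, 7]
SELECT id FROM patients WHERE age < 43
[4]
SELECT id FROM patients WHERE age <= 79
[1, 3, 4, 7]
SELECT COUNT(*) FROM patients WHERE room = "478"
1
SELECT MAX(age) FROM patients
79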